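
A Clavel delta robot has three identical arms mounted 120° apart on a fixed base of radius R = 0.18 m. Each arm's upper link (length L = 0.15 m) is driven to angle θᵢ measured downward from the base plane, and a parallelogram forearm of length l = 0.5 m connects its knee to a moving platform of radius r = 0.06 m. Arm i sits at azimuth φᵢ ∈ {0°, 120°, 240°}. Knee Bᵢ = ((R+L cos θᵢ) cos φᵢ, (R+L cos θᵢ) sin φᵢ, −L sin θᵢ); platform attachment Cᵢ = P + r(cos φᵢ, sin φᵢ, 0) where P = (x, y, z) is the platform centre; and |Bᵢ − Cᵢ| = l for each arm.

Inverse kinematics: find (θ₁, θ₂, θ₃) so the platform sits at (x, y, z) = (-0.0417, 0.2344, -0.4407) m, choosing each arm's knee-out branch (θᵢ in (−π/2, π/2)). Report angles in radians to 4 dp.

φ1=0.0° → target in arm frame (-0.0417, 0.2344)
  A=0.1617, B=-0.4407, C=(l²−L²−A²−y'²−z²)/(2L)=-0.1594
  √(A²+B²)=0.4694;  θ1 = -1.2191+1.9171 ≈ 0.6980
rotate P by −φ2: (0.2238, -0.0811, -0.4407)
  e−x'=-0.1038;  (l²−L²−(e−x')²−y'²−z²)/2L = 0.0531
  γ=atan2(-0.4407,-0.1038)=-1.8022;  ψ=arccos(0.1172)=1.4533;  θ2=γ+ψ≈-0.3489
rotate P by −φ3: (-0.1821, -0.1533, -0.4407)
  A=0.3021, B=-0.4407, C=(l²−L²−A²−y'²−z²)/(2L)=-0.2717
  θ3 = atan2(B,A) + arccos(C/0.5343) = 1.1345

θ₁ = 0.6980, θ₂ = -0.3489, θ₃ = 1.1345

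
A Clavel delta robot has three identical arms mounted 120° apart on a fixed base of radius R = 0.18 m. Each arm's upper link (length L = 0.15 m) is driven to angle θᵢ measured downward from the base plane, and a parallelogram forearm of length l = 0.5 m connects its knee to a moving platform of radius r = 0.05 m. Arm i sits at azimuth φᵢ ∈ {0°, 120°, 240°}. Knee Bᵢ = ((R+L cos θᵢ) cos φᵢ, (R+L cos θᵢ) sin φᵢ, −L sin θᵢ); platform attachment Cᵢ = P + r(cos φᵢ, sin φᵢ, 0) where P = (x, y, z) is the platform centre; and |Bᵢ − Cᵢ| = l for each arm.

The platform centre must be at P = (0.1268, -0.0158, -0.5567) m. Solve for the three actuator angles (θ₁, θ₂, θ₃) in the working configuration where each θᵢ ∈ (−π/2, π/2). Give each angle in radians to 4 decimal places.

rotate P by −φ1: (0.1268, -0.0158, -0.5567)
  e−x'=0.0032;  (l²−L²−(e−x')²−y'²−z²)/2L = -0.2756
  √(A²+B²)=0.5567;  θ1 = -1.5650+2.0887 ≈ 0.5236
φ2=120.0° → target in arm frame (-0.0771, -0.1019)
  A cos θ + B sin θ = C:  0.2071·cos θ + -0.5567·sin θ = -0.4523
  √(A²+B²)=0.5940;  θ2 = -1.2147+2.4364 ≈ 1.2217
arm 3 (φ=240.0°): x'=-0.0497, y'=0.1177
  e−x'=0.1797;  (l²−L²−(e−x')²−y'²−z²)/2L = -0.4286
  θ3 = atan2(B,A) + arccos(C/0.5850) = 1.1344

θ₁ = 0.5236, θ₂ = 1.2217, θ₃ = 1.1344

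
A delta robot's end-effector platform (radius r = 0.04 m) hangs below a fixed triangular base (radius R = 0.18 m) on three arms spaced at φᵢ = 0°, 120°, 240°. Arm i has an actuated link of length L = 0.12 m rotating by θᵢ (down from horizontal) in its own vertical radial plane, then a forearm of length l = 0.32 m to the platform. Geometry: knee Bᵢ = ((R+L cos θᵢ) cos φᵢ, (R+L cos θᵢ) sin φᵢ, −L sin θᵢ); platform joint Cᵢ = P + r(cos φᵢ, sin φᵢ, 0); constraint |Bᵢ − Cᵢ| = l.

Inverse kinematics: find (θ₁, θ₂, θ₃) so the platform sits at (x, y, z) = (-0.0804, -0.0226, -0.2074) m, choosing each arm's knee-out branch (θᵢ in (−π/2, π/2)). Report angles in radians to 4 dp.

θ₁ = 0.8723, θ₂ = 0.0876, θ₃ = -0.3498

arm 1 (φ=0.0°): x'=-0.0804, y'=-0.0226
  A cos θ + B sin θ = C:  0.2204·cos θ + -0.2074·sin θ = -0.0171
  θ1 = atan2(B,A) + arccos(C/0.3026) = 0.8723
rotate P by −φ2: (0.0206, 0.0809, -0.2074)
  A=0.1194, B=-0.2074, C=(l²−L²−A²−y'²−z²)/(2L)=0.1008
  γ=atan2(-0.2074,0.1194)=-1.0485;  ψ=arccos(0.4211)=1.1361;  θ2=γ+ψ≈0.0876
arm 3 (φ=240.0°): x'=0.0598, y'=-0.0583
  A=0.0802, B=-0.2074, C=(l²−L²−A²−y'²−z²)/(2L)=0.1464
  θ3 = atan2(B,A) + arccos(C/0.2224) = -0.3498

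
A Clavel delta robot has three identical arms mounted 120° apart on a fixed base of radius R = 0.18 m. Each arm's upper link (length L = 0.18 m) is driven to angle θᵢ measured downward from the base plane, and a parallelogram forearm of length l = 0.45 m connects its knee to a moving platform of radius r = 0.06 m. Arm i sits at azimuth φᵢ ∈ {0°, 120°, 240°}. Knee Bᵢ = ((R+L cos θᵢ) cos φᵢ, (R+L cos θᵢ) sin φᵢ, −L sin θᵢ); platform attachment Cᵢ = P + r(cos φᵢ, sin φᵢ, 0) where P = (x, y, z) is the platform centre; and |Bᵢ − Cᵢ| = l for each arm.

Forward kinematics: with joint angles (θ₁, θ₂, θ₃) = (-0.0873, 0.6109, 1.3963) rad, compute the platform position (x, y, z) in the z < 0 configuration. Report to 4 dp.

(0.1984, 0.1511, -0.3960)

arm 1 at φ=0.0°: ρ1 = 0.2993;  centre 1 = (0.2993, 0.0000, 0.0157)
arm 2 at φ=120.0°: ρ2 = 0.2674;  centre 2 = (-0.1337, 0.2316, -0.1032)
φ3=240.0°: virtual centre (-0.0756, -0.1310, -0.1773), radius l
subtract pairs → two planes through P
plane₁₂: -0.8661x+0.4632y+-0.2379z = -0.0076
Cramer: x(z) = 0.0322-0.4198z;  y(z) = 0.0436-0.2714z
sphere 1 gives Az²+Bz+C=0 with A=1.2499, B=0.1693, C=-0.1290;  B²−4AC=0.6735;  roots -0.3960, 0.2606;  negative root z = -0.3960
x = 0.1984, y = 0.1511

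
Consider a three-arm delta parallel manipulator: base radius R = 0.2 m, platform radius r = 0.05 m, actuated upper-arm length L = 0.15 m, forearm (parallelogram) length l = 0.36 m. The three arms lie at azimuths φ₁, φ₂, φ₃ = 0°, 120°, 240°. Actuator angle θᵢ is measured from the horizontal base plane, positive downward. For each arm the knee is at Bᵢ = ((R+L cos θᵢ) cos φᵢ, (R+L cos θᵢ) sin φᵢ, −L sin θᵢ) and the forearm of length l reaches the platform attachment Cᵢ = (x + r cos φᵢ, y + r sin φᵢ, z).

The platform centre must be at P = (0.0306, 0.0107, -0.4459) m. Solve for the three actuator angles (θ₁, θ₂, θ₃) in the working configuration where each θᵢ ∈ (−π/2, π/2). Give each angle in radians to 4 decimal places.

φ1=0.0° → target in arm frame (0.0306, 0.0107)
  e−x'=0.1194;  (l²−L²−(e−x')²−y'²−z²)/2L = -0.3537
  γ=atan2(-0.4459,0.1194)=-1.3092;  ψ=arccos(-0.7661)=2.4436;  θ1=γ+ψ≈1.1345
arm 2 (φ=120.0°): x'=-0.0060, y'=-0.0319
  e−x'=0.1560;  (l²−L²−(e−x')²−y'²−z²)/2L = -0.3903
  √(A²+B²)=0.4724;  θ2 = -1.2342+2.5431 ≈ 1.3089
φ3=240.0° → target in arm frame (-0.0246, 0.0212)
  A=0.1746, B=-0.4459, C=(l²−L²−A²−y'²−z²)/(2L)=-0.4088
  θ3 = atan2(B,A) + arccos(C/0.4789) = 1.3963

θ₁ = 1.1345, θ₂ = 1.3089, θ₃ = 1.3963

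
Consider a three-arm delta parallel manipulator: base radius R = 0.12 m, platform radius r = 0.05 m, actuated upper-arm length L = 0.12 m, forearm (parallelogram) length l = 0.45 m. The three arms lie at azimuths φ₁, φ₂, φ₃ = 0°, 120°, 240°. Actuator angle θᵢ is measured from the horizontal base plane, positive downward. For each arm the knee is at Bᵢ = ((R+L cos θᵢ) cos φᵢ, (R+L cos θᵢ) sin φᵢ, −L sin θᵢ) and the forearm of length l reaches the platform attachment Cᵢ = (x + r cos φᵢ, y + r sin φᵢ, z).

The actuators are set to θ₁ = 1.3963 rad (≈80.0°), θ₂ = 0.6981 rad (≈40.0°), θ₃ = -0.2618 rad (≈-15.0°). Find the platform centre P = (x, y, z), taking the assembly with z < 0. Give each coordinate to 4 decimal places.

(-0.2360, -0.1380, -0.3950)

φ1=0.0°: virtual centre (0.0908, 0.0000, -0.1182), radius l
arm 2 at φ=120.0°: e+L cos θ2 = 0.1619;  centre 2 = (-0.0810, 0.1402, -0.0771)
centre 3 = (0.1859·cos240.0°, 0.1859·sin240.0°, 0.0311) = (-0.0930, -0.1610, 0.0311)
subtract pairs → two planes through P
plane₁₂: -0.3436x+0.2805y+0.0821z = 0.0100
det = 0.2137;  x = -0.0325+0.5153z,  y = -0.0043+0.3386z
quadratic in z: (1.3803)z²+(0.1064)z+(-0.1733)=0, √Δ=0.9840 → z ∈ {-0.3950, 0.3179}; z = -0.3950 (taking z<0)
x = -0.2360, y = -0.1380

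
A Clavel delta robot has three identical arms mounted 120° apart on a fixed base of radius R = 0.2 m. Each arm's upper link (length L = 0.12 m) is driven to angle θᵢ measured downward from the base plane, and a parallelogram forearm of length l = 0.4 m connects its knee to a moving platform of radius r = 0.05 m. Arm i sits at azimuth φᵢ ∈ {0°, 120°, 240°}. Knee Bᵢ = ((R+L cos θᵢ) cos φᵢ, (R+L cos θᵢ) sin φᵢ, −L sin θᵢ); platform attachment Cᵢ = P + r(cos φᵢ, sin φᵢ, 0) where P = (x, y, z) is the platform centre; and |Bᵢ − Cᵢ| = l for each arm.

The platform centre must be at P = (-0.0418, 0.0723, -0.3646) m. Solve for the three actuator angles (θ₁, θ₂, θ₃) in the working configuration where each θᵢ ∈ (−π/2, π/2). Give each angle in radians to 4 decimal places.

θ₁ = 0.7856, θ₂ = 0.0875, θ₃ = 0.7852

φ1=0.0° → target in arm frame (-0.0418, 0.0723)
  A cos θ + B sin θ = C:  0.1918·cos θ + -0.3646·sin θ = -0.1223
  √(A²+B²)=0.4120;  θ1 = -1.0865+1.8722 ≈ 0.7856
φ2=120.0° → target in arm frame (0.0835, 0.0000)
  A=0.0665, B=-0.3646, C=(l²−L²−A²−y'²−z²)/(2L)=0.0344
  √(A²+B²)=0.3706;  θ2 = -1.3904+1.4780 ≈ 0.0875
arm 3 (φ=240.0°): x'=-0.0417, y'=-0.0723
  A=0.1917, B=-0.3646, C=(l²−L²−A²−y'²−z²)/(2L)=-0.1222
  γ=atan2(-0.3646,0.1917)=-1.0867;  ψ=arccos(-0.2966)=1.8719;  θ3=γ+ψ≈0.7852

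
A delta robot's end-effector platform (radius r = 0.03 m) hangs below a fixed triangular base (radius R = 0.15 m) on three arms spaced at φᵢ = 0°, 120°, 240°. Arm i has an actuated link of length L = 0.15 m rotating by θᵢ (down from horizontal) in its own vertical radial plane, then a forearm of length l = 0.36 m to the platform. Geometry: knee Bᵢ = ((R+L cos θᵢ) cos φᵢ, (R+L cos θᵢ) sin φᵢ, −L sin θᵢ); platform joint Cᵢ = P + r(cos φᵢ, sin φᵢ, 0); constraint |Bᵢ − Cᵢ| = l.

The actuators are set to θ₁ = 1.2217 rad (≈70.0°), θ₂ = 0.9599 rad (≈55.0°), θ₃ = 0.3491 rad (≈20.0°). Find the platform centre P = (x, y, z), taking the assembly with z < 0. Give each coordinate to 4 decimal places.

(-0.0900, -0.0768, -0.3764)

O1 = (0.1713·cos0.0°, 0.1713·sin0.0°, -0.1410) = (0.1713, 0.0000, -0.1410)
arm 2 at φ=120.0°: (R−r)+L cos θ2 = 0.2060;  O2 = (-0.1030, 0.1784, -0.1229)
O3 = (0.2610·cos240.0°, 0.2610·sin240.0°, -0.0513) = (-0.1305, -0.2260, -0.0513)
subtract pairs → two planes through P
plane₁₂: -0.5487x+0.3569y+0.0362z = 0.0083
Cramer: x(z) = -0.0247+0.1734z;  y(z) = -0.0146+0.1652z
quadratic in z: (1.0573)z²+(0.2091)z+(-0.0711)=0, √Δ=0.5869 → z ∈ {-0.3764, 0.1786}; z = -0.3764 (taking z<0)
x = -0.0900, y = -0.0768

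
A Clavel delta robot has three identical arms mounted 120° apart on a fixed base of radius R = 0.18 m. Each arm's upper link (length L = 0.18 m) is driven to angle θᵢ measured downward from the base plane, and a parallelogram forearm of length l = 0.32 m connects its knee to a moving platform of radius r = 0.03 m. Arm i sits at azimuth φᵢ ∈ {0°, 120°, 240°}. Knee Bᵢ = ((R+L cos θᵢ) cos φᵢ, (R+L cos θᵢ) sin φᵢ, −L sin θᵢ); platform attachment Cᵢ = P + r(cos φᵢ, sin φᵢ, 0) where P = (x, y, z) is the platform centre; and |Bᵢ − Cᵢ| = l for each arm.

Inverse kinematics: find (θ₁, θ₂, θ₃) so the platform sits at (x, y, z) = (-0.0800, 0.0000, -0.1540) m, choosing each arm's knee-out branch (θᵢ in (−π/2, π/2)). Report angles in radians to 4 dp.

θ₁ = 1.0472, θ₂ = 0.1743, θ₃ = 0.1743

rotate P by −φ1: (-0.0800, 0.0000, -0.1540)
  e−x'=0.2300;  (l²−L²−(e−x')²−y'²−z²)/2L = -0.0184
  θ1 = atan2(B,A) + arccos(C/0.2768) = 1.0472
arm 2 (φ=120.0°): x'=0.0400, y'=0.0693
  A cos θ + B sin θ = C:  0.1100·cos θ + -0.1540·sin θ = 0.0816
  γ=atan2(-0.1540,0.1100)=-0.9505;  ψ=arccos(0.4313)=1.1249;  θ2=γ+ψ≈0.1743
arm 3 (φ=240.0°): x'=0.0400, y'=-0.0693
  A=0.1100, B=-0.1540, C=(l²−L²−A²−y'²−z²)/(2L)=0.0816
  θ3 = atan2(B,A) + arccos(C/0.1893) = 0.1743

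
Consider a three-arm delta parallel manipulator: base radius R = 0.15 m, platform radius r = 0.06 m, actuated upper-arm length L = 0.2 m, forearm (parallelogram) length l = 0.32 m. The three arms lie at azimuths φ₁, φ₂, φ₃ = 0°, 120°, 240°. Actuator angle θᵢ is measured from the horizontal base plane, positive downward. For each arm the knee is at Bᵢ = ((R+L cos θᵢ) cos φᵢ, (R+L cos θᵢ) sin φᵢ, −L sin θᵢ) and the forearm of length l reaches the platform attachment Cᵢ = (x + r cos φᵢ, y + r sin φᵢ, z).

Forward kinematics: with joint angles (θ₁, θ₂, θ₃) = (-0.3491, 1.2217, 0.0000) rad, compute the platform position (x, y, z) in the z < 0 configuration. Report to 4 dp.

O1 = (0.2779·cos0.0°, 0.2779·sin0.0°, 0.0684) = (0.2779, 0.0000, 0.0684)
O2 = (0.1584·cos120.0°, 0.1584·sin120.0°, -0.1879) = (-0.0792, 0.1372, -0.1879)
φ3=240.0°: virtual centre (-0.1450, -0.2511, 0.0000), radius l
eliminate P² terms by subtracting sphere 1 from 2 and 3
linear system: -0.7143x+0.2744y = -0.0215−-0.5127z; -0.8459x+-0.5023y = 0.0022−-0.1368z
det = 0.5909;  x = 0.0173+-0.4994z,  y = -0.0334+0.5686z
sphere 1 gives Az²+Bz+C=0 with A=1.5726, B=0.0855, C=-0.0287;  B²−4AC=0.1876;  roots -0.1649, 0.1105;  negative root z = -0.1649
x = 0.0996, y = -0.1272

(0.0996, -0.1272, -0.1649)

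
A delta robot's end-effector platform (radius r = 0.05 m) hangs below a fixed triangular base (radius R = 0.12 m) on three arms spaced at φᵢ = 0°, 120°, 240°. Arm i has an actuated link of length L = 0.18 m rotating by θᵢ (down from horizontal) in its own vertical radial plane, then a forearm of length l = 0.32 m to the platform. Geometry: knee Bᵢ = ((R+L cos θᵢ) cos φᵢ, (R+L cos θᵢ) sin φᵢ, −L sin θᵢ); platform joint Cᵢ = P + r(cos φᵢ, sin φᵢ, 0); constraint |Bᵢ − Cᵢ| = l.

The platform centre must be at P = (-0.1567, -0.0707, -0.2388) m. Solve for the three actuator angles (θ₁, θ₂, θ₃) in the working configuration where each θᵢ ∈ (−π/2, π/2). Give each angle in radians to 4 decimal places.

φ1=0.0° → target in arm frame (-0.1567, -0.0707)
  A cos θ + B sin θ = C:  0.2267·cos θ + -0.2388·sin θ = -0.1206
  √(A²+B²)=0.3293;  θ1 = -0.8114+1.9458 ≈ 1.1344
φ2=120.0° → target in arm frame (0.0171, 0.1711)
  A=0.0529, B=-0.2388, C=(l²−L²−A²−y'²−z²)/(2L)=-0.0530
  √(A²+B²)=0.2446;  θ2 = -1.3529+1.7892 ≈ 0.4364
φ3=240.0° → target in arm frame (0.1396, -0.1004)
  e−x'=-0.0696;  (l²−L²−(e−x')²−y'²−z²)/2L = -0.0054
  θ3 = atan2(B,A) + arccos(C/0.2487) = -0.2619

θ₁ = 1.1344, θ₂ = 0.4364, θ₃ = -0.2619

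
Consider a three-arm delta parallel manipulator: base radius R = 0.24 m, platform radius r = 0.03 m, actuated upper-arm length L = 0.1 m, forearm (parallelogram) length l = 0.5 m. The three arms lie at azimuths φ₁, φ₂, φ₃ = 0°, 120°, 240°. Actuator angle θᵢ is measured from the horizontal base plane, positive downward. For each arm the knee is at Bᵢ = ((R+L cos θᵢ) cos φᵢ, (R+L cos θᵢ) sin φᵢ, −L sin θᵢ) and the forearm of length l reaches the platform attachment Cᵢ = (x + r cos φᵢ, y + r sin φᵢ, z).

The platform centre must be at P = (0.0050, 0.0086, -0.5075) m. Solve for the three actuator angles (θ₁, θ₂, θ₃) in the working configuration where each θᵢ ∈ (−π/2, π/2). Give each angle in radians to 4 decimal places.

arm 1 (φ=0.0°): x'=0.0050, y'=0.0086
  A=0.2050, B=-0.5075, C=(l²−L²−A²−y'²−z²)/(2L)=-0.2983
  θ1 = atan2(B,A) + arccos(C/0.5473) = 0.9602
rotate P by −φ2: (0.0049, -0.0086, -0.5075)
  A cos θ + B sin θ = C:  0.2051·cos θ + -0.5075·sin θ = -0.2984
  θ2 = atan2(B,A) + arccos(C/0.5474) = 0.9605
φ3=240.0° → target in arm frame (-0.0099, 0.0000)
  e−x'=0.2199;  (l²−L²−(e−x')²−y'²−z²)/2L = -0.3297
  γ=atan2(-0.5075,0.2199)=-1.1618;  ψ=arccos(-0.5960)=2.2093;  θ3=γ+ψ≈1.0475

θ₁ = 0.9602, θ₂ = 0.9605, θ₃ = 1.0475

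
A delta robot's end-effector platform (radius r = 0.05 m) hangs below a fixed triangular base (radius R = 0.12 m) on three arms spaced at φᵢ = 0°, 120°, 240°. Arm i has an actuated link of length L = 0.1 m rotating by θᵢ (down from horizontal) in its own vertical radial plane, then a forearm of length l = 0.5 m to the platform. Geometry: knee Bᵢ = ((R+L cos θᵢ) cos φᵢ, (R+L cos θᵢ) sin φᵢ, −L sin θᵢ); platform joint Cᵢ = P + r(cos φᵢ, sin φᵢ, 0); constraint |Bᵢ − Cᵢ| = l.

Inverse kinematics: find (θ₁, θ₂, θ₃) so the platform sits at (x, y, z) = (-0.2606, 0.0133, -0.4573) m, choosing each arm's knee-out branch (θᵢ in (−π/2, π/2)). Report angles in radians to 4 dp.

θ₁ = 1.3964, θ₂ = 0.0870, θ₃ = 0.1745

φ1=0.0° → target in arm frame (-0.2606, 0.0133)
  e−x'=0.3306;  (l²−L²−(e−x')²−y'²−z²)/2L = -0.3930
  θ1 = atan2(B,A) + arccos(C/0.5643) = 1.3964
arm 2 (φ=120.0°): x'=0.1418, y'=0.2190
  e−x'=-0.0718;  (l²−L²−(e−x')²−y'²−z²)/2L = -0.1113
  θ2 = atan2(B,A) + arccos(C/0.4629) = 0.0870
rotate P by −φ3: (0.1188, -0.2323, -0.4573)
  A cos θ + B sin θ = C:  -0.0488·cos θ + -0.4573·sin θ = -0.1274
  θ3 = atan2(B,A) + arccos(C/0.4599) = 0.1745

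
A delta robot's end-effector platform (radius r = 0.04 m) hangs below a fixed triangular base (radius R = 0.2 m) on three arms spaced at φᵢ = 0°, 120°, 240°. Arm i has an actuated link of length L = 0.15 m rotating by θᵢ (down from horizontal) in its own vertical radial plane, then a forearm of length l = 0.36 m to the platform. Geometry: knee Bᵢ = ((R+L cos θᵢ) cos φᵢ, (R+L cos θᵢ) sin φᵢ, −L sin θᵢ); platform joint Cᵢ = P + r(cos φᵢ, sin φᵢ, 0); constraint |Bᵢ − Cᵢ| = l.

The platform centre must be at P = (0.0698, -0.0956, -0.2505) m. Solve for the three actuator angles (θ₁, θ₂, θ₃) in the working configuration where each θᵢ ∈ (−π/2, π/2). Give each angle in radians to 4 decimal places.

θ₁ = -0.0002, θ₂ = 1.1347, θ₃ = 0.1746

φ1=0.0° → target in arm frame (0.0698, -0.0956)
  A=0.0902, B=-0.2505, C=(l²−L²−A²−y'²−z²)/(2L)=0.0902
  γ=atan2(-0.2505,0.0902)=-1.2252;  ψ=arccos(0.3390)=1.2250;  θ1=γ+ψ≈-0.0002
arm 2 (φ=120.0°): x'=-0.1177, y'=-0.0126
  A=0.2777, B=-0.2505, C=(l²−L²−A²−y'²−z²)/(2L)=-0.1097
  γ=atan2(-0.2505,0.2777)=-0.7340;  ψ=arccos(-0.2934)=1.8686;  θ2=γ+ψ≈1.1347
φ3=240.0° → target in arm frame (0.0479, 0.1082)
  e−x'=0.1121;  (l²−L²−(e−x')²−y'²−z²)/2L = 0.0669
  θ3 = atan2(B,A) + arccos(C/0.2744) = 0.1746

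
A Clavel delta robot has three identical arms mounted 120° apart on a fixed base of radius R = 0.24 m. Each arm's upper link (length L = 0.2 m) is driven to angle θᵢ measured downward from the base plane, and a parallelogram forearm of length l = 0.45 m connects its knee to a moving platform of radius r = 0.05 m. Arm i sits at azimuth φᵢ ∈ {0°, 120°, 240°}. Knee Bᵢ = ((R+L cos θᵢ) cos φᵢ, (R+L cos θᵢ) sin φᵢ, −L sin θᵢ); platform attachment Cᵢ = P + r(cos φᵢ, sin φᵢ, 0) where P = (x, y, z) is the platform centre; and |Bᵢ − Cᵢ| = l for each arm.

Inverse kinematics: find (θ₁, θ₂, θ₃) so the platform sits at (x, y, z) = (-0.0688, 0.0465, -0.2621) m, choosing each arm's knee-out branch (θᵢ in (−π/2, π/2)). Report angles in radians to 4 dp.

φ1=0.0° → target in arm frame (-0.0688, 0.0465)
  A cos θ + B sin θ = C:  0.2588·cos θ + -0.2621·sin θ = 0.0617
  γ=atan2(-0.2621,0.2588)=-0.7917;  ψ=arccos(0.1674)=1.4026;  θ1=γ+ψ≈0.6109
arm 2 (φ=120.0°): x'=0.0747, y'=0.0363
  A=0.1153, B=-0.2621, C=(l²−L²−A²−y'²−z²)/(2L)=0.1980
  γ=atan2(-0.2621,0.1153)=-1.1563;  ψ=arccos(0.6913)=0.8075;  θ2=γ+ψ≈-0.3488
arm 3 (φ=240.0°): x'=-0.0059, y'=-0.0828
  A=0.1959, B=-0.2621, C=(l²−L²−A²−y'²−z²)/(2L)=0.1214
  √(A²+B²)=0.3272;  θ3 = -0.9290+1.1905 ≈ 0.2615

θ₁ = 0.6109, θ₂ = -0.3488, θ₃ = 0.2615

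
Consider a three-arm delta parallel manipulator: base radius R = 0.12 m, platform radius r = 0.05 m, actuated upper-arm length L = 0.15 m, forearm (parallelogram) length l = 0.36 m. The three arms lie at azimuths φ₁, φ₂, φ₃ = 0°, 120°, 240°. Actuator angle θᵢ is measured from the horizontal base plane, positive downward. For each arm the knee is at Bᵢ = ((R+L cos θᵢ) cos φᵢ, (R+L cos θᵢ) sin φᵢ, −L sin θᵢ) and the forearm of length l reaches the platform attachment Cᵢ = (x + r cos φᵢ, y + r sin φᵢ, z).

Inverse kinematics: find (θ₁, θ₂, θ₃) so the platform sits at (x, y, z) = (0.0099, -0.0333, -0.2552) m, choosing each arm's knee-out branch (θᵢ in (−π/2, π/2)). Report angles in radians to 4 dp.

θ₁ = -0.2621, θ₂ = 0.0000, θ₃ = -0.3495

rotate P by −φ1: (0.0099, -0.0333, -0.2552)
  A=0.0601, B=-0.2552, C=(l²−L²−A²−y'²−z²)/(2L)=0.1242
  √(A²+B²)=0.2622;  θ1 = -1.3395+1.0774 ≈ -0.2621
arm 2 (φ=120.0°): x'=-0.0338, y'=0.0081
  A cos θ + B sin θ = C:  0.1038·cos θ + -0.2552·sin θ = 0.1038
  √(A²+B²)=0.2755;  θ2 = -1.1845+1.1845 ≈ 0.0000
φ3=240.0° → target in arm frame (0.0239, 0.0252)
  A=0.0461, B=-0.2552, C=(l²−L²−A²−y'²−z²)/(2L)=0.1307
  γ=atan2(-0.2552,0.0461)=-1.3920;  ψ=arccos(0.5040)=1.0426;  θ3=γ+ψ≈-0.3495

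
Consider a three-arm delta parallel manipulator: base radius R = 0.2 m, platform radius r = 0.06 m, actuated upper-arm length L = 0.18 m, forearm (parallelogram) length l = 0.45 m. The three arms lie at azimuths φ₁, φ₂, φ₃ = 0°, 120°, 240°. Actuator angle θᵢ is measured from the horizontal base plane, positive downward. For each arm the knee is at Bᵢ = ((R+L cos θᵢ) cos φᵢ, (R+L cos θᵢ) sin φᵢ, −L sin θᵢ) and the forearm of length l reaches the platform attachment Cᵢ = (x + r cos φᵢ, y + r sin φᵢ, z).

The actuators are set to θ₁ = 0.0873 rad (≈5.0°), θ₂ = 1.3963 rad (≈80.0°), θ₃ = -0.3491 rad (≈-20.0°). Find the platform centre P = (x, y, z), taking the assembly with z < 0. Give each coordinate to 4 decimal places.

(0.0885, -0.2426, -0.3163)

arm 1 at φ=0.0°: (R−r)+L cos θ1 = 0.3193;  centre 1 = (0.3193, 0.0000, -0.0157)
arm 2 at φ=120.0°: (R−r)+L cos θ2 = 0.1713;  centre 2 = (-0.0856, 0.1483, -0.1773)
centre 3 = (0.3091·cos240.0°, 0.3091·sin240.0°, 0.0616) = (-0.1546, -0.2677, 0.0616)
eliminate P² terms by subtracting sphere 1 from 2 and 3
linear system: -0.8099x+0.2966y = -0.0415−-0.3231z; -0.9478x+-0.5355y = -0.0028−0.1545z
det = 0.7148;  x = 0.0322+-0.1779z,  y = -0.0517+0.6036z
into |P−centre ₁|² = l²: 1.3960z² + 0.0711z + -0.1172 = 0;  Δ = 0.6593;  z = -0.3163 or 0.2654 → z<0 root = -0.3163
x = 0.0885, y = -0.2426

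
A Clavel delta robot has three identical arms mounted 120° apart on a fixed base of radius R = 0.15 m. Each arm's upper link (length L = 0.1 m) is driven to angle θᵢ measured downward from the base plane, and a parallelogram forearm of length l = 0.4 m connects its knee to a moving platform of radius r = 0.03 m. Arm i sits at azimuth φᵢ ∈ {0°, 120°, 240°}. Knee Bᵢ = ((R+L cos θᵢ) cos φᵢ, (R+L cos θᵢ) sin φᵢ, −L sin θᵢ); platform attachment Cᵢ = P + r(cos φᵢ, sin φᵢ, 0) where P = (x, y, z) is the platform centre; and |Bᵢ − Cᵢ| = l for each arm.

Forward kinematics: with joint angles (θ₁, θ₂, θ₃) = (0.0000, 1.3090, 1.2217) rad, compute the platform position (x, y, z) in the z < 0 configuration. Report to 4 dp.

arm 1 at φ=0.0°: (R−r)+L cos θ1 = 0.2200;  O1 = (0.2200, 0.0000, 0.0000)
arm 2 at φ=120.0°: (R−r)+L cos θ2 = 0.1459;  O2 = (-0.0729, 0.1263, -0.0966)
arm 3 at φ=240.0°: (R−r)+L cos θ3 = 0.1542;  O3 = (-0.0771, -0.1335, -0.0940)
eliminate P² terms by subtracting sphere 1 from 2 and 3
plane₁₂: -0.5859x+0.2527y+-0.1932z = -0.0178
det = 0.3066;  x = 0.0285+-0.3231z,  y = -0.0043+0.0153z
sphere 1 gives Az²+Bz+C=0 with A=1.1047, B=0.1236, C=-0.1233;  B²−4AC=0.5602;  roots -0.3947, 0.2828;  negative root z = -0.3947
x = 0.1561, y = -0.0103

(0.1561, -0.0103, -0.3947)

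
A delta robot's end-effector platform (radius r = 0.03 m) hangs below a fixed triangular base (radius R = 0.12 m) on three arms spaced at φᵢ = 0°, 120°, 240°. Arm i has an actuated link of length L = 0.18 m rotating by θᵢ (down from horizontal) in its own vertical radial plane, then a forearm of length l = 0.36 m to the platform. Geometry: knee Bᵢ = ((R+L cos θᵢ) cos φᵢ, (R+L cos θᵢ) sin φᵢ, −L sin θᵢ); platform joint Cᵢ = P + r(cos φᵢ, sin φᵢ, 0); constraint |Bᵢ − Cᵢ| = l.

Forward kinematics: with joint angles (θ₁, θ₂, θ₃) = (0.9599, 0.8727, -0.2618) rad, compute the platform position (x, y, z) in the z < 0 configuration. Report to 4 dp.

S1 = (0.1932·cos0.0°, 0.1932·sin0.0°, -0.1474) = (0.1932, 0.0000, -0.1474)
S2 = (0.2057·cos120.0°, 0.2057·sin120.0°, -0.1379) = (-0.1028, 0.1781, -0.1379)
arm 3 at φ=240.0°: (R−r)+L cos θ3 = 0.2639;  S3 = (-0.1319, -0.2285, 0.0466)
eliminate P² terms by subtracting sphere 1 from 2 and 3
plane₁₂: -0.5922x+0.3563y+0.0191z = 0.0022
det = 0.5024;  x = -0.0111+0.2926z,  y = -0.0121+0.4327z
quadratic in z: (1.2729)z²+(0.1649)z+(-0.0660)=0, √Δ=0.6026 → z ∈ {-0.3015, 0.1719}; z = -0.3015 (taking z<0)
x = -0.0993, y = -0.1425

(-0.0993, -0.1425, -0.3015)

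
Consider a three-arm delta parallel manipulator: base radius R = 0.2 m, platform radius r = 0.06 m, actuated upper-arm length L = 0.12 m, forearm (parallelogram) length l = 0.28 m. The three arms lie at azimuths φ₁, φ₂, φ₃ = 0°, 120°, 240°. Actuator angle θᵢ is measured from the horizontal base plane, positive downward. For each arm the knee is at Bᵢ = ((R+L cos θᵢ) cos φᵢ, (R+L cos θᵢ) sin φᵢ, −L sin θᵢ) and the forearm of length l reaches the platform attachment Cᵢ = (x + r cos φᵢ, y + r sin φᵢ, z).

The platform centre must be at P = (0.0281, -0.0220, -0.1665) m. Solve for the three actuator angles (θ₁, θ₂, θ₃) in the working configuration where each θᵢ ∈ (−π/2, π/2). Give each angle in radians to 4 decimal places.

θ₁ = 0.0872, θ₂ = 0.6982, θ₃ = 0.3485

φ1=0.0° → target in arm frame (0.0281, -0.0220)
  A=0.1119, B=-0.1665, C=(l²−L²−A²−y'²−z²)/(2L)=0.0970
  √(A²+B²)=0.2006;  θ1 = -0.9791+1.0663 ≈ 0.0872
rotate P by −φ2: (-0.0331, -0.0133, -0.1665)
  A cos θ + B sin θ = C:  0.1731·cos θ + -0.1665·sin θ = 0.0256
  √(A²+B²)=0.2402;  θ2 = -0.7660+1.4642 ≈ 0.6982
φ3=240.0° → target in arm frame (0.0050, 0.0353)
  A cos θ + B sin θ = C:  0.1350·cos θ + -0.1665·sin θ = 0.0700
  √(A²+B²)=0.2144;  θ3 = -0.8895+1.2380 ≈ 0.3485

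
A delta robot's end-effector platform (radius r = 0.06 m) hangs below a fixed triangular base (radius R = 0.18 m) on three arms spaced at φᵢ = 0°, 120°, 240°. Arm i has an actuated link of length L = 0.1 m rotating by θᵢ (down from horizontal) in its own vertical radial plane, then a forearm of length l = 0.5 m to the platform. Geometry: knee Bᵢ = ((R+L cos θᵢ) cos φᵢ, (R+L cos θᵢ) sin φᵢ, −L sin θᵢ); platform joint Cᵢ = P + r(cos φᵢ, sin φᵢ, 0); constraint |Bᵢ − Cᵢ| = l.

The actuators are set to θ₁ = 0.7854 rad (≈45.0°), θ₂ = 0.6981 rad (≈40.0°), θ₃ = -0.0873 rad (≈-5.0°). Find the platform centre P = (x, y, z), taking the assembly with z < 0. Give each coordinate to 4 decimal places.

φ1=0.0°: virtual centre (0.1907, 0.0000, -0.0707), radius l
S2 = (0.1966·cos120.0°, 0.1966·sin120.0°, -0.0643) = (-0.0983, 0.1703, -0.0643)
arm 3 at φ=240.0°: e+L cos θ3 = 0.2196;  S3 = (-0.1098, -0.1902, 0.0087)
eliminate P² terms by subtracting sphere 1 from 2 and 3
[-0.5780 0.3405 0.0129]·P = 0.0014;  [-0.6010 -0.3804 0.1589]·P = 0.0069
det = 0.4246;  x = -0.0068+0.1390z,  y = -0.0074+0.1981z
sphere 1 gives Az²+Bz+C=0 with A=1.0585, B=0.0836, C=-0.2059;  B²−4AC=0.8789;  roots -0.4823, 0.4033;  negative root z = -0.4823
x = -0.0738, y = -0.1030

(-0.0738, -0.1030, -0.4823)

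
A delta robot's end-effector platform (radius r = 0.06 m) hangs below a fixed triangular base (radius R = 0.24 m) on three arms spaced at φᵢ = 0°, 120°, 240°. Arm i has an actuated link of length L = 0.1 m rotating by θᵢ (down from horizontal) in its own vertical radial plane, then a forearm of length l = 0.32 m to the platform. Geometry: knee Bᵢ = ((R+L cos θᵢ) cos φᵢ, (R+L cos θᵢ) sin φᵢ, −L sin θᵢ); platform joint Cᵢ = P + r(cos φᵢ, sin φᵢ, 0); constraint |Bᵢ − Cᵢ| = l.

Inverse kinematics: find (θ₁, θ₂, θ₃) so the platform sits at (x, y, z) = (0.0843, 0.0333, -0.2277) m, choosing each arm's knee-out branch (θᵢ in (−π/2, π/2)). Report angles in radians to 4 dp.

rotate P by −φ1: (0.0843, 0.0333, -0.2277)
  A cos θ + B sin θ = C:  0.0957·cos θ + -0.2277·sin θ = 0.1514
  θ1 = atan2(B,A) + arccos(C/0.2470) = -0.2621
rotate P by −φ2: (-0.0133, -0.0897, -0.2277)
  A=0.1933, B=-0.2277, C=(l²−L²−A²−y'²−z²)/(2L)=-0.0243
  γ=atan2(-0.2277,0.1933)=-0.8669;  ψ=arccos(-0.0813)=1.6522;  θ2=γ+ψ≈0.7853
rotate P by −φ3: (-0.0710, 0.0564, -0.2277)
  A=0.2510, B=-0.2277, C=(l²−L²−A²−y'²−z²)/(2L)=-0.1281
  γ=atan2(-0.2277,0.2510)=-0.7368;  ψ=arccos(-0.3780)=1.9584;  θ3=γ+ψ≈1.2216

θ₁ = -0.2621, θ₂ = 0.7853, θ₃ = 1.2216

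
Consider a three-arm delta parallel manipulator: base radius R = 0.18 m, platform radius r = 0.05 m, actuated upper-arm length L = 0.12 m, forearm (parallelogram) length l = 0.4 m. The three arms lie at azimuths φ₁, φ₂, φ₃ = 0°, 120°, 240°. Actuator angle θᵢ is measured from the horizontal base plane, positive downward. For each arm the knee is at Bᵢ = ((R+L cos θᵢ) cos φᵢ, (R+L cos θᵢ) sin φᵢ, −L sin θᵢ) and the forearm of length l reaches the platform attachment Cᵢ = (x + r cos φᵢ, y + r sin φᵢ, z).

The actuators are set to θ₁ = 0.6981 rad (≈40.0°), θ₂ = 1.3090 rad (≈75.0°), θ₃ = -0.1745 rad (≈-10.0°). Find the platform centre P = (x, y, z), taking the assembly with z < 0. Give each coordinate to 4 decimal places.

arm 1 at φ=0.0°: (R−r)+L cos θ1 = 0.2219;  centre 1 = (0.2219, 0.0000, -0.0771)
φ2=120.0°: virtual centre (-0.0805, 0.1395, -0.1159), radius l
φ3=240.0°: virtual centre (-0.1241, -0.2149, 0.0208), radius l
eliminate P² terms by subtracting sphere 1 from 2 and 3
linear system: -0.6049x+0.2790y = -0.0158−-0.0776z; -0.6920x+-0.4299y = 0.0068−0.1959z
Cramer: x(z) = 0.0108+0.0471z;  y(z) = -0.0333+0.3801z
into |P−centre ₁|² = l²: 1.1467z² + 0.1091z + -0.1084 = 0;  Δ = 0.5090;  z = -0.3587 or 0.2635 → z<0 root = -0.3587
x = -0.0061, y = -0.1696

(-0.0061, -0.1696, -0.3587)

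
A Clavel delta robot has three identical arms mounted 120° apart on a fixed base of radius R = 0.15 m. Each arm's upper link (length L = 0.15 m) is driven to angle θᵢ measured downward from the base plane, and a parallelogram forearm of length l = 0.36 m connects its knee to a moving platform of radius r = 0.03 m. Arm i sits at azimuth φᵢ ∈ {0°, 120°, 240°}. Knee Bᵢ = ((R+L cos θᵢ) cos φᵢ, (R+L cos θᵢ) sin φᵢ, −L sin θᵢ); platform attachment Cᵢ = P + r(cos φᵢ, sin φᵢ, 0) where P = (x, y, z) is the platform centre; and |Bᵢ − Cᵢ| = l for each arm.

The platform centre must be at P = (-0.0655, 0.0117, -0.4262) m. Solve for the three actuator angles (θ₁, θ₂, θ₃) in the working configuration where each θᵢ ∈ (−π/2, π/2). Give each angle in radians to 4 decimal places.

φ1=0.0° → target in arm frame (-0.0655, 0.0117)
  e−x'=0.1855;  (l²−L²−(e−x')²−y'²−z²)/2L = -0.3636
  γ=atan2(-0.4262,0.1855)=-1.1603;  ψ=arccos(-0.7823)=2.4692;  θ1=γ+ψ≈1.3089
arm 2 (φ=120.0°): x'=0.0429, y'=0.0509
  A=0.0771, B=-0.4262, C=(l²−L²−A²−y'²−z²)/(2L)=-0.2769
  √(A²+B²)=0.4331;  θ2 = -1.3918+2.2645 ≈ 0.8727
rotate P by −φ3: (0.0226, -0.0626, -0.4262)
  e−x'=0.0974;  (l²−L²−(e−x')²−y'²−z²)/2L = -0.2932
  γ=atan2(-0.4262,0.0974)=-1.3462;  ψ=arccos(-0.6705)=2.3057;  θ3=γ+ψ≈0.9596

θ₁ = 1.3089, θ₂ = 0.8727, θ₃ = 0.9596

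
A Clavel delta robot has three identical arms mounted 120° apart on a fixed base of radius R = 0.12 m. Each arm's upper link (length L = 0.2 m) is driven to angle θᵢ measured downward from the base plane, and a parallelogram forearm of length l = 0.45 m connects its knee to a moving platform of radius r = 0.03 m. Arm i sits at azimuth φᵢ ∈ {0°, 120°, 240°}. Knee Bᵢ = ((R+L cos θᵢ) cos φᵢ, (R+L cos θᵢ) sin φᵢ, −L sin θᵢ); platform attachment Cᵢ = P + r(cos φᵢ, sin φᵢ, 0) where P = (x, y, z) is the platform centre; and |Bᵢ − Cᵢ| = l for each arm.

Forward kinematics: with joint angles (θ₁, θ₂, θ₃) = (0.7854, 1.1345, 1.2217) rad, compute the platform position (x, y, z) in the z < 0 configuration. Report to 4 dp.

centre 1 = (0.2314·cos0.0°, 0.2314·sin0.0°, -0.1414) = (0.2314, 0.0000, -0.1414)
arm 2 at φ=120.0°: ρ2 = 0.1745;  centre 2 = (-0.0873, 0.1511, -0.1813)
centre 3 = (0.1584·cos240.0°, 0.1584·sin240.0°, -0.1879) = (-0.0792, -0.1372, -0.1879)
eliminate P² terms by subtracting sphere 1 from 2 and 3
[-0.6374 0.3023 -0.0797]·P = -0.0102;  [-0.6213 -0.2744 -0.0930]·P = -0.0131
det = 0.3627;  x = 0.0187+-0.1378z,  y = 0.0056+-0.0270z
quadratic in z: (1.0197)z²+(0.3412)z+(-0.1372)=0, √Δ=0.8223 → z ∈ {-0.5705, 0.2359}; z = -0.5705 (taking z<0)
x = 0.0973, y = 0.0209

(0.0973, 0.0209, -0.5705)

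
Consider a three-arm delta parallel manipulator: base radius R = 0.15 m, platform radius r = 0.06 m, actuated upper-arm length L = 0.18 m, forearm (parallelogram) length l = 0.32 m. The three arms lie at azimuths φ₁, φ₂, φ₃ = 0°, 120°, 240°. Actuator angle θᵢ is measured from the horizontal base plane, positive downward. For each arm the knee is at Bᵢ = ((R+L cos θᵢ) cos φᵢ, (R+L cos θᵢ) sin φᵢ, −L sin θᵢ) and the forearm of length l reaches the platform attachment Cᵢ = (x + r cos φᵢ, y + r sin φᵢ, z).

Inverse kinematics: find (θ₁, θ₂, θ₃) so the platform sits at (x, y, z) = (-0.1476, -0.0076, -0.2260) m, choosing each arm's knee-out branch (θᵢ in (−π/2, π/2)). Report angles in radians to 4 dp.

θ₁ = 1.1345, θ₂ = 0.0873, θ₃ = 0.0002

φ1=0.0° → target in arm frame (-0.1476, -0.0076)
  A=0.2376, B=-0.2260, C=(l²−L²−A²−y'²−z²)/(2L)=-0.1044
  γ=atan2(-0.2260,0.2376)=-0.7604;  ψ=arccos(-0.3184)=1.8948;  θ1=γ+ψ≈1.1345
rotate P by −φ2: (0.0672, 0.1316, -0.2260)
  A cos θ + B sin θ = C:  0.0228·cos θ + -0.2260·sin θ = 0.0030
  γ=atan2(-0.2260,0.0228)=-1.4703;  ψ=arccos(0.0132)=1.5576;  θ2=γ+ψ≈0.0873
rotate P by −φ3: (0.0804, -0.1240, -0.2260)
  A=0.0096, B=-0.2260, C=(l²−L²−A²−y'²−z²)/(2L)=0.0096
  γ=atan2(-0.2260,0.0096)=-1.5283;  ψ=arccos(0.0424)=1.5284;  θ3=γ+ψ≈0.0002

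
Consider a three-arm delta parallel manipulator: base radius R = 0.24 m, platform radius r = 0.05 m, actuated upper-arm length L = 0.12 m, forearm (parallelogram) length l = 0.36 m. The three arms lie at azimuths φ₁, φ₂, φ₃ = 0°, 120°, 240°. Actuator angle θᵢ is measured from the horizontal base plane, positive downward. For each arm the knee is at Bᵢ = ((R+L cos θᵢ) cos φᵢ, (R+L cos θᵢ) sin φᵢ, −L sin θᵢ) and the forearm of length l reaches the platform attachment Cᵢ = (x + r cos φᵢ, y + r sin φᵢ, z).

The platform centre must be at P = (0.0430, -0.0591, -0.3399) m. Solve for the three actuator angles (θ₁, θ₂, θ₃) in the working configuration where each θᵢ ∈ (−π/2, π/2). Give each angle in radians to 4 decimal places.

θ₁ = 0.6984, θ₂ = 1.3963, θ₃ = 0.7856

arm 1 (φ=0.0°): x'=0.0430, y'=-0.0591
  A=0.1470, B=-0.3399, C=(l²−L²−A²−y'²−z²)/(2L)=-0.1060
  √(A²+B²)=0.3703;  θ1 = -1.1626+1.8610 ≈ 0.6984
arm 2 (φ=120.0°): x'=-0.0727, y'=-0.0077
  e−x'=0.2627;  (l²−L²−(e−x')²−y'²−z²)/2L = -0.2891
  √(A²+B²)=0.4296;  θ2 = -0.9128+2.3092 ≈ 1.3963
arm 3 (φ=240.0°): x'=0.0297, y'=0.0668
  A cos θ + B sin θ = C:  0.1603·cos θ + -0.3399·sin θ = -0.1271
  √(A²+B²)=0.3758;  θ3 = -1.1301+1.9157 ≈ 0.7856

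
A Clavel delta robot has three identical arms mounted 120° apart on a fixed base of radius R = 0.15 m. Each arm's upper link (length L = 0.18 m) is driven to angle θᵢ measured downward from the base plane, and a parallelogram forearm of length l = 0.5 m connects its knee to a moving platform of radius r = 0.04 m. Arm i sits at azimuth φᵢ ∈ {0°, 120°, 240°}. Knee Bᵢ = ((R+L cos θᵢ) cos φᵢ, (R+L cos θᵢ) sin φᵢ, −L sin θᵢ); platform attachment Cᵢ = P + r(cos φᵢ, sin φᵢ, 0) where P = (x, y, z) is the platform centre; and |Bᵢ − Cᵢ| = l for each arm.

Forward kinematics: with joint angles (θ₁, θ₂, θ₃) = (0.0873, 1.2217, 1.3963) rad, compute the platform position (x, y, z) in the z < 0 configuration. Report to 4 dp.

centre 1 = (0.2893·cos0.0°, 0.2893·sin0.0°, -0.0157) = (0.2893, 0.0000, -0.0157)
arm 2 at φ=120.0°: e+L cos θ2 = 0.1716;  centre 2 = (-0.0858, 0.1486, -0.1691)
φ3=240.0°: virtual centre (-0.0706, -0.1223, -0.1773), radius l
|centre ₂|²−|centre ₁|² = -0.0259;  |centre ₃|²−|centre ₁|² = -0.0326
[-0.7502 0.2972 -0.3069]·P = -0.0259;  [-0.7199 -0.2447 -0.3231]·P = -0.0326
det = 0.3975;  x = 0.0403+-0.4305z,  y = 0.0146+-0.0541z
quadratic in z: (1.1883)z²+(0.2442)z+(-0.1875)=0, √Δ=0.9752 → z ∈ {-0.5131, 0.3076}; z = -0.5131 (taking z<0)
x = 0.2612, y = 0.0423

(0.2612, 0.0423, -0.5131)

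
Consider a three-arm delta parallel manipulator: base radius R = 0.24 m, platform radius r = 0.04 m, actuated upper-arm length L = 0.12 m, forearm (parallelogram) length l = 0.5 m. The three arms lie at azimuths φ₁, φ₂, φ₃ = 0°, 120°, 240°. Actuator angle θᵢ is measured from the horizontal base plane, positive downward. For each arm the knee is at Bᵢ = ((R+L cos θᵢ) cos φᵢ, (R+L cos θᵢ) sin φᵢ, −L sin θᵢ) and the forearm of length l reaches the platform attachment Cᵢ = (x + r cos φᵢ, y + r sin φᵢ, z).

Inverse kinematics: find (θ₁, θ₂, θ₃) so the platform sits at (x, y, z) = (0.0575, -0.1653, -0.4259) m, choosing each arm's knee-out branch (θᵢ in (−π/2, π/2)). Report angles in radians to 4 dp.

φ1=0.0° → target in arm frame (0.0575, -0.1653)
  A cos θ + B sin θ = C:  0.1425·cos θ + -0.4259·sin θ = 0.0274
  √(A²+B²)=0.4491;  θ1 = -1.2479+1.5097 ≈ 0.2618
rotate P by −φ2: (-0.1719, 0.0329, -0.4259)
  A=0.3719, B=-0.4259, C=(l²−L²−A²−y'²−z²)/(2L)=-0.3549
  γ=atan2(-0.4259,0.3719)=-0.8530;  ψ=arccos(-0.6277)=2.2494;  θ2=γ+ψ≈1.3964
rotate P by −φ3: (0.1144, 0.1324, -0.4259)
  A=0.0856, B=-0.4259, C=(l²−L²−A²−y'²−z²)/(2L)=0.1223
  γ=atan2(-0.4259,0.0856)=-1.3725;  ψ=arccos(0.2814)=1.2855;  θ3=γ+ψ≈-0.0869

θ₁ = 0.2618, θ₂ = 1.3964, θ₃ = -0.0869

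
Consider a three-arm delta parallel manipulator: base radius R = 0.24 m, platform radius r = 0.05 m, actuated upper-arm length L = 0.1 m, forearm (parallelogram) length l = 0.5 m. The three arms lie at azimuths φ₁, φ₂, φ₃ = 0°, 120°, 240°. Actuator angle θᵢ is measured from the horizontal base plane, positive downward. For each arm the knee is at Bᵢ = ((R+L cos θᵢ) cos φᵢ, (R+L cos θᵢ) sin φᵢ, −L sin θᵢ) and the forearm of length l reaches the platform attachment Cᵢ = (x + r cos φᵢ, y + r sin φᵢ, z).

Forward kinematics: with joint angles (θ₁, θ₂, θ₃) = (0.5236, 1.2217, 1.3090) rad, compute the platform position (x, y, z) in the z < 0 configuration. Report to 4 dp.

(0.0880, 0.0086, -0.5130)

φ1=0.0°: virtual centre (0.2766, 0.0000, -0.0500), radius l
arm 2 at φ=120.0°: (R−r)+L cos θ2 = 0.2242;  S2 = (-0.1121, 0.1942, -0.0940)
φ3=240.0°: virtual centre (-0.1079, -0.1870, -0.0966), radius l
|S₂|²−|S₁|² = -0.0199;  |S₃|²−|S₁|² = -0.0231
[-0.7774 0.3883 -0.0879]·P = -0.0199;  [-0.7691 -0.3739 -0.0932]·P = -0.0231
det = 0.5894;  x = 0.0278+-0.1172z,  y = 0.0045+-0.0082z
sphere 1 gives Az²+Bz+C=0 with A=1.0138, B=0.1582, C=-0.1856;  B²−4AC=0.7777;  roots -0.5130, 0.3569;  negative root z = -0.5130
x = 0.0880, y = 0.0086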